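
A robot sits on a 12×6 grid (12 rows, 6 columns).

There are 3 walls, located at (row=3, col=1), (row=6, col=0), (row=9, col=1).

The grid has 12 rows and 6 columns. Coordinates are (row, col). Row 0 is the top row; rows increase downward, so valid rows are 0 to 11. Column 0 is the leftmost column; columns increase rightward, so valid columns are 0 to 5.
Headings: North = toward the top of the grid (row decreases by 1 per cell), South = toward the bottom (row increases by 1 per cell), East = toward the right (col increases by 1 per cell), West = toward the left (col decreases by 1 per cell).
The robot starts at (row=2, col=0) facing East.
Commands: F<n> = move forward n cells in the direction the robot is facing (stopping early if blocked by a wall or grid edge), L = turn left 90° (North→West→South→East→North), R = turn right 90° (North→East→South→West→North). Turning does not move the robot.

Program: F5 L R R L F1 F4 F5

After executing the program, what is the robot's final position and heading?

Start: (row=2, col=0), facing East
  F5: move forward 5, now at (row=2, col=5)
  L: turn left, now facing North
  R: turn right, now facing East
  R: turn right, now facing South
  L: turn left, now facing East
  F1: move forward 0/1 (blocked), now at (row=2, col=5)
  F4: move forward 0/4 (blocked), now at (row=2, col=5)
  F5: move forward 0/5 (blocked), now at (row=2, col=5)
Final: (row=2, col=5), facing East

Answer: Final position: (row=2, col=5), facing East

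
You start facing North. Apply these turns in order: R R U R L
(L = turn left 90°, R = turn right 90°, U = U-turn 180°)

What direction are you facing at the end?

Start: North
  R (right (90° clockwise)) -> East
  R (right (90° clockwise)) -> South
  U (U-turn (180°)) -> North
  R (right (90° clockwise)) -> East
  L (left (90° counter-clockwise)) -> North
Final: North

Answer: Final heading: North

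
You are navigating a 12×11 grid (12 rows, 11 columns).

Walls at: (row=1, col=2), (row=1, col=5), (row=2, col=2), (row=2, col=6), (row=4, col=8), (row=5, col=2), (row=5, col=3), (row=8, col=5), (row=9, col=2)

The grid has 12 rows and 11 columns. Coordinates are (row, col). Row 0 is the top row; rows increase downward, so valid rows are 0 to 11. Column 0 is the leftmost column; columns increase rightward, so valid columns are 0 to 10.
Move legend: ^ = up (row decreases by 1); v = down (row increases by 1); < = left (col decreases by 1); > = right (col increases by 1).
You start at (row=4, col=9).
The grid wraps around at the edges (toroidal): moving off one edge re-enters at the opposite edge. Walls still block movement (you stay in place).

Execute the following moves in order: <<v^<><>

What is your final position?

Start: (row=4, col=9)
  < (left): blocked, stay at (row=4, col=9)
  < (left): blocked, stay at (row=4, col=9)
  v (down): (row=4, col=9) -> (row=5, col=9)
  ^ (up): (row=5, col=9) -> (row=4, col=9)
  < (left): blocked, stay at (row=4, col=9)
  > (right): (row=4, col=9) -> (row=4, col=10)
  < (left): (row=4, col=10) -> (row=4, col=9)
  > (right): (row=4, col=9) -> (row=4, col=10)
Final: (row=4, col=10)

Answer: Final position: (row=4, col=10)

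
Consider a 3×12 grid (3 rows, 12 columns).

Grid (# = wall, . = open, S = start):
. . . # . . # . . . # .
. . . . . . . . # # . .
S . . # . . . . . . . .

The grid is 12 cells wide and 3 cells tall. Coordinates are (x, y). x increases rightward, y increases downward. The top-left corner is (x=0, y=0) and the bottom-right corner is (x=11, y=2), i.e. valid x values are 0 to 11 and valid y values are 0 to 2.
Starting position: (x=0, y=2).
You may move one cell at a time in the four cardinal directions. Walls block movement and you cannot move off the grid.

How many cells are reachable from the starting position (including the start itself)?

Answer: Reachable cells: 30

Derivation:
BFS flood-fill from (x=0, y=2):
  Distance 0: (x=0, y=2)
  Distance 1: (x=0, y=1), (x=1, y=2)
  Distance 2: (x=0, y=0), (x=1, y=1), (x=2, y=2)
  Distance 3: (x=1, y=0), (x=2, y=1)
  Distance 4: (x=2, y=0), (x=3, y=1)
  Distance 5: (x=4, y=1)
  Distance 6: (x=4, y=0), (x=5, y=1), (x=4, y=2)
  Distance 7: (x=5, y=0), (x=6, y=1), (x=5, y=2)
  Distance 8: (x=7, y=1), (x=6, y=2)
  Distance 9: (x=7, y=0), (x=7, y=2)
  Distance 10: (x=8, y=0), (x=8, y=2)
  Distance 11: (x=9, y=0), (x=9, y=2)
  Distance 12: (x=10, y=2)
  Distance 13: (x=10, y=1), (x=11, y=2)
  Distance 14: (x=11, y=1)
  Distance 15: (x=11, y=0)
Total reachable: 30 (grid has 30 open cells total)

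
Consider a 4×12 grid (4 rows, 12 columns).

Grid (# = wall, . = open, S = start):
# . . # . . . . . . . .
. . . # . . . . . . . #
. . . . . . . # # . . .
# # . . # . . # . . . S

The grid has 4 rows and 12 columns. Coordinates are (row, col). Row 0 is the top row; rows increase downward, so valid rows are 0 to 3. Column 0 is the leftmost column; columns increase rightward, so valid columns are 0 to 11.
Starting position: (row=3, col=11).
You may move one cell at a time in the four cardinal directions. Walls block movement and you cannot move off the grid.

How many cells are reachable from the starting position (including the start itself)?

BFS flood-fill from (row=3, col=11):
  Distance 0: (row=3, col=11)
  Distance 1: (row=2, col=11), (row=3, col=10)
  Distance 2: (row=2, col=10), (row=3, col=9)
  Distance 3: (row=1, col=10), (row=2, col=9), (row=3, col=8)
  Distance 4: (row=0, col=10), (row=1, col=9)
  Distance 5: (row=0, col=9), (row=0, col=11), (row=1, col=8)
  Distance 6: (row=0, col=8), (row=1, col=7)
  Distance 7: (row=0, col=7), (row=1, col=6)
  Distance 8: (row=0, col=6), (row=1, col=5), (row=2, col=6)
  Distance 9: (row=0, col=5), (row=1, col=4), (row=2, col=5), (row=3, col=6)
  Distance 10: (row=0, col=4), (row=2, col=4), (row=3, col=5)
  Distance 11: (row=2, col=3)
  Distance 12: (row=2, col=2), (row=3, col=3)
  Distance 13: (row=1, col=2), (row=2, col=1), (row=3, col=2)
  Distance 14: (row=0, col=2), (row=1, col=1), (row=2, col=0)
  Distance 15: (row=0, col=1), (row=1, col=0)
Total reachable: 38 (grid has 38 open cells total)

Answer: Reachable cells: 38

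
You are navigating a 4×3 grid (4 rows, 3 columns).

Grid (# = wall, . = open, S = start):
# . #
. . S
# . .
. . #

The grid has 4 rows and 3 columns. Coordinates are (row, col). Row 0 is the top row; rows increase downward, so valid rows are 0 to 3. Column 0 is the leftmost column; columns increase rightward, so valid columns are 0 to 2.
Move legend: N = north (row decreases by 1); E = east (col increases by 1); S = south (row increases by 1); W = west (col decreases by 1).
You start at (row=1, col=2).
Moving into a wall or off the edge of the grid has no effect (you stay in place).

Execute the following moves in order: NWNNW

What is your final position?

Start: (row=1, col=2)
  N (north): blocked, stay at (row=1, col=2)
  W (west): (row=1, col=2) -> (row=1, col=1)
  N (north): (row=1, col=1) -> (row=0, col=1)
  N (north): blocked, stay at (row=0, col=1)
  W (west): blocked, stay at (row=0, col=1)
Final: (row=0, col=1)

Answer: Final position: (row=0, col=1)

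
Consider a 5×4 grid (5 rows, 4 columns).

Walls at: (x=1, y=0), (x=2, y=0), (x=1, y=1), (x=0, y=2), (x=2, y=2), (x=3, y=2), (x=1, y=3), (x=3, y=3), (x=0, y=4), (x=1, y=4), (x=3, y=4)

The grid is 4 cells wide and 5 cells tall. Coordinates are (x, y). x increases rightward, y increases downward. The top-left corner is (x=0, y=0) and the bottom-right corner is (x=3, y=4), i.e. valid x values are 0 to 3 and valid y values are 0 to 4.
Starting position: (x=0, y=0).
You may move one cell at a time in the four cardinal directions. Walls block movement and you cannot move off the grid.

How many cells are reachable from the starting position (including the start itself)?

Answer: Reachable cells: 2

Derivation:
BFS flood-fill from (x=0, y=0):
  Distance 0: (x=0, y=0)
  Distance 1: (x=0, y=1)
Total reachable: 2 (grid has 9 open cells total)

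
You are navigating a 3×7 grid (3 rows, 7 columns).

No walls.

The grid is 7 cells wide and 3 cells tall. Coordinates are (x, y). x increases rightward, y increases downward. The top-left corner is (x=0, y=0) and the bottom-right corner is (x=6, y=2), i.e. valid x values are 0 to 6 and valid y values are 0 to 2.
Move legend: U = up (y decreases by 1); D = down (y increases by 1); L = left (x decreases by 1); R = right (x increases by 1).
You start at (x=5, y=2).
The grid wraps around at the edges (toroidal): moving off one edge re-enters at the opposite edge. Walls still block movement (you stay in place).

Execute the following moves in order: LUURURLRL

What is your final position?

Answer: Final position: (x=5, y=2)

Derivation:
Start: (x=5, y=2)
  L (left): (x=5, y=2) -> (x=4, y=2)
  U (up): (x=4, y=2) -> (x=4, y=1)
  U (up): (x=4, y=1) -> (x=4, y=0)
  R (right): (x=4, y=0) -> (x=5, y=0)
  U (up): (x=5, y=0) -> (x=5, y=2)
  R (right): (x=5, y=2) -> (x=6, y=2)
  L (left): (x=6, y=2) -> (x=5, y=2)
  R (right): (x=5, y=2) -> (x=6, y=2)
  L (left): (x=6, y=2) -> (x=5, y=2)
Final: (x=5, y=2)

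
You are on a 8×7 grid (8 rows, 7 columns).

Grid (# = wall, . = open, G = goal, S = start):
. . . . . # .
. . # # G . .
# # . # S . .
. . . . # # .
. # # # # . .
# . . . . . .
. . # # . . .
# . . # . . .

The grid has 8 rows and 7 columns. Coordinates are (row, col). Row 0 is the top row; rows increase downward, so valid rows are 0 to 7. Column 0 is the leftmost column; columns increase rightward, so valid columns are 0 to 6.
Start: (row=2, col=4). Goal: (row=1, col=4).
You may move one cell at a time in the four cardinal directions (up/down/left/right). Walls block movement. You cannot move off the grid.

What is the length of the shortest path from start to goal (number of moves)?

BFS from (row=2, col=4) until reaching (row=1, col=4):
  Distance 0: (row=2, col=4)
  Distance 1: (row=1, col=4), (row=2, col=5)  <- goal reached here
One shortest path (1 moves): (row=2, col=4) -> (row=1, col=4)

Answer: Shortest path length: 1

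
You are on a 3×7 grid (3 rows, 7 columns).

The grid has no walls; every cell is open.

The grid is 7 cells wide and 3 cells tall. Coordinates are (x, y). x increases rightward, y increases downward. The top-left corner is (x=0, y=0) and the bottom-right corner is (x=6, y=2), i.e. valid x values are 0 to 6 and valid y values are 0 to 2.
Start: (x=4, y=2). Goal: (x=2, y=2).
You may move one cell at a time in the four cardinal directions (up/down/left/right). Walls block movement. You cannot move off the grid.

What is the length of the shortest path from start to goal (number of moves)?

Answer: Shortest path length: 2

Derivation:
BFS from (x=4, y=2) until reaching (x=2, y=2):
  Distance 0: (x=4, y=2)
  Distance 1: (x=4, y=1), (x=3, y=2), (x=5, y=2)
  Distance 2: (x=4, y=0), (x=3, y=1), (x=5, y=1), (x=2, y=2), (x=6, y=2)  <- goal reached here
One shortest path (2 moves): (x=4, y=2) -> (x=3, y=2) -> (x=2, y=2)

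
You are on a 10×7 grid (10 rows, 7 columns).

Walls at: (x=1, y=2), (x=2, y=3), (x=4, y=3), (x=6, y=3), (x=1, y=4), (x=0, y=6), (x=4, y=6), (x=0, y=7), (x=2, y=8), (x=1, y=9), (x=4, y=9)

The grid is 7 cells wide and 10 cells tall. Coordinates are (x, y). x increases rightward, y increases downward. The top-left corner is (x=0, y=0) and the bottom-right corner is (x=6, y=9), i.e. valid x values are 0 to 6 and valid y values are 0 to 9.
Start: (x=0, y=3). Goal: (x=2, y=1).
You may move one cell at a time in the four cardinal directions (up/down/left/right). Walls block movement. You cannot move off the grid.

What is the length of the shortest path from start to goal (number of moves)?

Answer: Shortest path length: 4

Derivation:
BFS from (x=0, y=3) until reaching (x=2, y=1):
  Distance 0: (x=0, y=3)
  Distance 1: (x=0, y=2), (x=1, y=3), (x=0, y=4)
  Distance 2: (x=0, y=1), (x=0, y=5)
  Distance 3: (x=0, y=0), (x=1, y=1), (x=1, y=5)
  Distance 4: (x=1, y=0), (x=2, y=1), (x=2, y=5), (x=1, y=6)  <- goal reached here
One shortest path (4 moves): (x=0, y=3) -> (x=0, y=2) -> (x=0, y=1) -> (x=1, y=1) -> (x=2, y=1)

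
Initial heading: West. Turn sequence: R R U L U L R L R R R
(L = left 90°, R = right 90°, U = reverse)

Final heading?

Answer: Final heading: South

Derivation:
Start: West
  R (right (90° clockwise)) -> North
  R (right (90° clockwise)) -> East
  U (U-turn (180°)) -> West
  L (left (90° counter-clockwise)) -> South
  U (U-turn (180°)) -> North
  L (left (90° counter-clockwise)) -> West
  R (right (90° clockwise)) -> North
  L (left (90° counter-clockwise)) -> West
  R (right (90° clockwise)) -> North
  R (right (90° clockwise)) -> East
  R (right (90° clockwise)) -> South
Final: South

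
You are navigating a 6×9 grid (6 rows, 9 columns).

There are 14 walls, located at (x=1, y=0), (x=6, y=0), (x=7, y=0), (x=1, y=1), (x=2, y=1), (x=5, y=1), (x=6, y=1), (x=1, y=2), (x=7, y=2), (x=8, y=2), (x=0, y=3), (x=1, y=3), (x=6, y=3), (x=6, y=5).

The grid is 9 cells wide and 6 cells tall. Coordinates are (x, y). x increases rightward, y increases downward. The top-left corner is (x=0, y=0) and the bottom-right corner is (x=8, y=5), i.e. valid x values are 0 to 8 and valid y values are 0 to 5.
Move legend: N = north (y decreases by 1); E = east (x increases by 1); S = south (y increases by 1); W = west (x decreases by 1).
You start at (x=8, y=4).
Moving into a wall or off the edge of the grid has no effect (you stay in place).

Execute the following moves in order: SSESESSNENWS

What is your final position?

Answer: Final position: (x=7, y=4)

Derivation:
Start: (x=8, y=4)
  S (south): (x=8, y=4) -> (x=8, y=5)
  S (south): blocked, stay at (x=8, y=5)
  E (east): blocked, stay at (x=8, y=5)
  S (south): blocked, stay at (x=8, y=5)
  E (east): blocked, stay at (x=8, y=5)
  S (south): blocked, stay at (x=8, y=5)
  S (south): blocked, stay at (x=8, y=5)
  N (north): (x=8, y=5) -> (x=8, y=4)
  E (east): blocked, stay at (x=8, y=4)
  N (north): (x=8, y=4) -> (x=8, y=3)
  W (west): (x=8, y=3) -> (x=7, y=3)
  S (south): (x=7, y=3) -> (x=7, y=4)
Final: (x=7, y=4)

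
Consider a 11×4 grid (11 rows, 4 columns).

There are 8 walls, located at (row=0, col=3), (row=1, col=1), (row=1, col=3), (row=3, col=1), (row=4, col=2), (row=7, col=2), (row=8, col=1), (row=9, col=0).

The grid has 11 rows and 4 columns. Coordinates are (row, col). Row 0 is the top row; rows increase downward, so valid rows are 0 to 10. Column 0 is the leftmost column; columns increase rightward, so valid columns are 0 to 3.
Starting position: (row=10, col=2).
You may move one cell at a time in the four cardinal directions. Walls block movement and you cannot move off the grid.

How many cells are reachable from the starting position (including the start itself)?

BFS flood-fill from (row=10, col=2):
  Distance 0: (row=10, col=2)
  Distance 1: (row=9, col=2), (row=10, col=1), (row=10, col=3)
  Distance 2: (row=8, col=2), (row=9, col=1), (row=9, col=3), (row=10, col=0)
  Distance 3: (row=8, col=3)
  Distance 4: (row=7, col=3)
  Distance 5: (row=6, col=3)
  Distance 6: (row=5, col=3), (row=6, col=2)
  Distance 7: (row=4, col=3), (row=5, col=2), (row=6, col=1)
  Distance 8: (row=3, col=3), (row=5, col=1), (row=6, col=0), (row=7, col=1)
  Distance 9: (row=2, col=3), (row=3, col=2), (row=4, col=1), (row=5, col=0), (row=7, col=0)
  Distance 10: (row=2, col=2), (row=4, col=0), (row=8, col=0)
  Distance 11: (row=1, col=2), (row=2, col=1), (row=3, col=0)
  Distance 12: (row=0, col=2), (row=2, col=0)
  Distance 13: (row=0, col=1), (row=1, col=0)
  Distance 14: (row=0, col=0)
Total reachable: 36 (grid has 36 open cells total)

Answer: Reachable cells: 36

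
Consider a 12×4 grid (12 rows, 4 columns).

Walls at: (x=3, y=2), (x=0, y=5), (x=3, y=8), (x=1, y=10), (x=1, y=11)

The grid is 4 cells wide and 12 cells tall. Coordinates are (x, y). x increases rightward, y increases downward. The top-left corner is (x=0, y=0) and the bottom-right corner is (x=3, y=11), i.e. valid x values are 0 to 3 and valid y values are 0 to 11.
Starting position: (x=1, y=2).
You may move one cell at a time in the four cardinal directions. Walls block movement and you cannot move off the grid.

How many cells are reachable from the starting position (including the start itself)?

Answer: Reachable cells: 43

Derivation:
BFS flood-fill from (x=1, y=2):
  Distance 0: (x=1, y=2)
  Distance 1: (x=1, y=1), (x=0, y=2), (x=2, y=2), (x=1, y=3)
  Distance 2: (x=1, y=0), (x=0, y=1), (x=2, y=1), (x=0, y=3), (x=2, y=3), (x=1, y=4)
  Distance 3: (x=0, y=0), (x=2, y=0), (x=3, y=1), (x=3, y=3), (x=0, y=4), (x=2, y=4), (x=1, y=5)
  Distance 4: (x=3, y=0), (x=3, y=4), (x=2, y=5), (x=1, y=6)
  Distance 5: (x=3, y=5), (x=0, y=6), (x=2, y=6), (x=1, y=7)
  Distance 6: (x=3, y=6), (x=0, y=7), (x=2, y=7), (x=1, y=8)
  Distance 7: (x=3, y=7), (x=0, y=8), (x=2, y=8), (x=1, y=9)
  Distance 8: (x=0, y=9), (x=2, y=9)
  Distance 9: (x=3, y=9), (x=0, y=10), (x=2, y=10)
  Distance 10: (x=3, y=10), (x=0, y=11), (x=2, y=11)
  Distance 11: (x=3, y=11)
Total reachable: 43 (grid has 43 open cells total)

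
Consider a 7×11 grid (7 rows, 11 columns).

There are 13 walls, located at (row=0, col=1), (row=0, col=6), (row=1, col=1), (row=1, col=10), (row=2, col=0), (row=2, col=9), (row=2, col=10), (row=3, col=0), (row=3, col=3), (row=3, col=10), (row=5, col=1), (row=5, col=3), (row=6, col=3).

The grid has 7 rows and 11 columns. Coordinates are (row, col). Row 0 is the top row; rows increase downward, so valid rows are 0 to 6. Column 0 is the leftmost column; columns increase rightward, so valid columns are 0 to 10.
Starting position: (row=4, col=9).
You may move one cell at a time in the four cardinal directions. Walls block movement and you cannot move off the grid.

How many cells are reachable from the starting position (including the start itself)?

BFS flood-fill from (row=4, col=9):
  Distance 0: (row=4, col=9)
  Distance 1: (row=3, col=9), (row=4, col=8), (row=4, col=10), (row=5, col=9)
  Distance 2: (row=3, col=8), (row=4, col=7), (row=5, col=8), (row=5, col=10), (row=6, col=9)
  Distance 3: (row=2, col=8), (row=3, col=7), (row=4, col=6), (row=5, col=7), (row=6, col=8), (row=6, col=10)
  Distance 4: (row=1, col=8), (row=2, col=7), (row=3, col=6), (row=4, col=5), (row=5, col=6), (row=6, col=7)
  Distance 5: (row=0, col=8), (row=1, col=7), (row=1, col=9), (row=2, col=6), (row=3, col=5), (row=4, col=4), (row=5, col=5), (row=6, col=6)
  Distance 6: (row=0, col=7), (row=0, col=9), (row=1, col=6), (row=2, col=5), (row=3, col=4), (row=4, col=3), (row=5, col=4), (row=6, col=5)
  Distance 7: (row=0, col=10), (row=1, col=5), (row=2, col=4), (row=4, col=2), (row=6, col=4)
  Distance 8: (row=0, col=5), (row=1, col=4), (row=2, col=3), (row=3, col=2), (row=4, col=1), (row=5, col=2)
  Distance 9: (row=0, col=4), (row=1, col=3), (row=2, col=2), (row=3, col=1), (row=4, col=0), (row=6, col=2)
  Distance 10: (row=0, col=3), (row=1, col=2), (row=2, col=1), (row=5, col=0), (row=6, col=1)
  Distance 11: (row=0, col=2), (row=6, col=0)
Total reachable: 62 (grid has 64 open cells total)

Answer: Reachable cells: 62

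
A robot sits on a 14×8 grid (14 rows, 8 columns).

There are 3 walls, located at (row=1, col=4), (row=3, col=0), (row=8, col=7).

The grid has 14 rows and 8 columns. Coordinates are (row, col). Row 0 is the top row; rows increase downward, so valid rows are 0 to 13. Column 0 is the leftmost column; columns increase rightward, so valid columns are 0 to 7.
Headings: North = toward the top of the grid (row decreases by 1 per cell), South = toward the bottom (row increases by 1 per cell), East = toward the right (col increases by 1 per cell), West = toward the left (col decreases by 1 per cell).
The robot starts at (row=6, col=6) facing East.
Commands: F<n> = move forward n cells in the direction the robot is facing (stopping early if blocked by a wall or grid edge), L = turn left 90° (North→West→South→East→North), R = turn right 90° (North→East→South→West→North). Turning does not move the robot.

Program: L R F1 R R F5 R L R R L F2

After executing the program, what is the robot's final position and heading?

Answer: Final position: (row=4, col=2), facing North

Derivation:
Start: (row=6, col=6), facing East
  L: turn left, now facing North
  R: turn right, now facing East
  F1: move forward 1, now at (row=6, col=7)
  R: turn right, now facing South
  R: turn right, now facing West
  F5: move forward 5, now at (row=6, col=2)
  R: turn right, now facing North
  L: turn left, now facing West
  R: turn right, now facing North
  R: turn right, now facing East
  L: turn left, now facing North
  F2: move forward 2, now at (row=4, col=2)
Final: (row=4, col=2), facing North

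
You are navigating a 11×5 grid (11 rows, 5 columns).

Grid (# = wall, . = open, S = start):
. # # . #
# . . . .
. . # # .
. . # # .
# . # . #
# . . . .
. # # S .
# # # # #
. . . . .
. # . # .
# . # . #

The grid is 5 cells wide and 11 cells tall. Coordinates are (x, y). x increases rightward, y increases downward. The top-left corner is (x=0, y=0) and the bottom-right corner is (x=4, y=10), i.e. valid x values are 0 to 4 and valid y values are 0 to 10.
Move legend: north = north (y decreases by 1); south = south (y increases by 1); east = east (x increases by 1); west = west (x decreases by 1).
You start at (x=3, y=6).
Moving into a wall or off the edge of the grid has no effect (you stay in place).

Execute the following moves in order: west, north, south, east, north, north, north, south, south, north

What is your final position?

Answer: Final position: (x=4, y=5)

Derivation:
Start: (x=3, y=6)
  west (west): blocked, stay at (x=3, y=6)
  north (north): (x=3, y=6) -> (x=3, y=5)
  south (south): (x=3, y=5) -> (x=3, y=6)
  east (east): (x=3, y=6) -> (x=4, y=6)
  north (north): (x=4, y=6) -> (x=4, y=5)
  north (north): blocked, stay at (x=4, y=5)
  north (north): blocked, stay at (x=4, y=5)
  south (south): (x=4, y=5) -> (x=4, y=6)
  south (south): blocked, stay at (x=4, y=6)
  north (north): (x=4, y=6) -> (x=4, y=5)
Final: (x=4, y=5)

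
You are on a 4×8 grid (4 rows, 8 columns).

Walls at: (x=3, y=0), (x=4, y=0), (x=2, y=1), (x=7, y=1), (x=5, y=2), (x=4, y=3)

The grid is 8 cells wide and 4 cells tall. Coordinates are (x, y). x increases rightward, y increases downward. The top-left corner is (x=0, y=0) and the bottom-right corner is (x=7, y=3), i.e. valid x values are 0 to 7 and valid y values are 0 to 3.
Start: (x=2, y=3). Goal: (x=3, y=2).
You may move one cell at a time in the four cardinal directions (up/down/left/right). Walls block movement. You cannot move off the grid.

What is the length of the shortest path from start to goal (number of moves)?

BFS from (x=2, y=3) until reaching (x=3, y=2):
  Distance 0: (x=2, y=3)
  Distance 1: (x=2, y=2), (x=1, y=3), (x=3, y=3)
  Distance 2: (x=1, y=2), (x=3, y=2), (x=0, y=3)  <- goal reached here
One shortest path (2 moves): (x=2, y=3) -> (x=3, y=3) -> (x=3, y=2)

Answer: Shortest path length: 2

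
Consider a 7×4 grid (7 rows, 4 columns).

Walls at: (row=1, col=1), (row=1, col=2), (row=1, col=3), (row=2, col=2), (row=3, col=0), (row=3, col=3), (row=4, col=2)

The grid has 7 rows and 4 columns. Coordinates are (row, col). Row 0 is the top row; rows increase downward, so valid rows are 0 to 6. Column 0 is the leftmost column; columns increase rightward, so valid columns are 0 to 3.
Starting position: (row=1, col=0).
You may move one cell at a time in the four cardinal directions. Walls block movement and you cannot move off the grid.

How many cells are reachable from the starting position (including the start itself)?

BFS flood-fill from (row=1, col=0):
  Distance 0: (row=1, col=0)
  Distance 1: (row=0, col=0), (row=2, col=0)
  Distance 2: (row=0, col=1), (row=2, col=1)
  Distance 3: (row=0, col=2), (row=3, col=1)
  Distance 4: (row=0, col=3), (row=3, col=2), (row=4, col=1)
  Distance 5: (row=4, col=0), (row=5, col=1)
  Distance 6: (row=5, col=0), (row=5, col=2), (row=6, col=1)
  Distance 7: (row=5, col=3), (row=6, col=0), (row=6, col=2)
  Distance 8: (row=4, col=3), (row=6, col=3)
Total reachable: 20 (grid has 21 open cells total)

Answer: Reachable cells: 20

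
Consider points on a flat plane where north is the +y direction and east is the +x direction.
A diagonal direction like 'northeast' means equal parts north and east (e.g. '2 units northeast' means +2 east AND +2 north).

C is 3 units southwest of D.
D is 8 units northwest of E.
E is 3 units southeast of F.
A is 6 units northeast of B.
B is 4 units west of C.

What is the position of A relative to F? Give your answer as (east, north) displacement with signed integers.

Answer: A is at (east=-6, north=8) relative to F.

Derivation:
Place F at the origin (east=0, north=0).
  E is 3 units southeast of F: delta (east=+3, north=-3); E at (east=3, north=-3).
  D is 8 units northwest of E: delta (east=-8, north=+8); D at (east=-5, north=5).
  C is 3 units southwest of D: delta (east=-3, north=-3); C at (east=-8, north=2).
  B is 4 units west of C: delta (east=-4, north=+0); B at (east=-12, north=2).
  A is 6 units northeast of B: delta (east=+6, north=+6); A at (east=-6, north=8).
Therefore A relative to F: (east=-6, north=8).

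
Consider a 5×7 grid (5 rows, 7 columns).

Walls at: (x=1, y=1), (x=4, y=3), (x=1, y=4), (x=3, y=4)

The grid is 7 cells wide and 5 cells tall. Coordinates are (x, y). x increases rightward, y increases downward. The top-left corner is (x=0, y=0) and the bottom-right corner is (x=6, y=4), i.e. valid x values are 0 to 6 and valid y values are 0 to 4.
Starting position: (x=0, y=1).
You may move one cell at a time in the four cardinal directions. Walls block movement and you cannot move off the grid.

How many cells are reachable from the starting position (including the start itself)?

BFS flood-fill from (x=0, y=1):
  Distance 0: (x=0, y=1)
  Distance 1: (x=0, y=0), (x=0, y=2)
  Distance 2: (x=1, y=0), (x=1, y=2), (x=0, y=3)
  Distance 3: (x=2, y=0), (x=2, y=2), (x=1, y=3), (x=0, y=4)
  Distance 4: (x=3, y=0), (x=2, y=1), (x=3, y=2), (x=2, y=3)
  Distance 5: (x=4, y=0), (x=3, y=1), (x=4, y=2), (x=3, y=3), (x=2, y=4)
  Distance 6: (x=5, y=0), (x=4, y=1), (x=5, y=2)
  Distance 7: (x=6, y=0), (x=5, y=1), (x=6, y=2), (x=5, y=3)
  Distance 8: (x=6, y=1), (x=6, y=3), (x=5, y=4)
  Distance 9: (x=4, y=4), (x=6, y=4)
Total reachable: 31 (grid has 31 open cells total)

Answer: Reachable cells: 31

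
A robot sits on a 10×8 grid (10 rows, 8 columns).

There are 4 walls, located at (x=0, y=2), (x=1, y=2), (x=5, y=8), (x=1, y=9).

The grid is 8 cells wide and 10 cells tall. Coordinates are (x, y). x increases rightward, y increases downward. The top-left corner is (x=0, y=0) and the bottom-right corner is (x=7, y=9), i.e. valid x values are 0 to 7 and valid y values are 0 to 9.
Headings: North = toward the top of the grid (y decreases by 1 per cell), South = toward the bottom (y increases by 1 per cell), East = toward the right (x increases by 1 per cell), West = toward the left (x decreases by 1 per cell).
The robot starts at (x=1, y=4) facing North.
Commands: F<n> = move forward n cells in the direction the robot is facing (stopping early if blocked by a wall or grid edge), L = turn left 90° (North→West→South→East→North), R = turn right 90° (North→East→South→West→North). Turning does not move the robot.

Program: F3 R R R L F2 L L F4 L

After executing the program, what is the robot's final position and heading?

Start: (x=1, y=4), facing North
  F3: move forward 1/3 (blocked), now at (x=1, y=3)
  R: turn right, now facing East
  R: turn right, now facing South
  R: turn right, now facing West
  L: turn left, now facing South
  F2: move forward 2, now at (x=1, y=5)
  L: turn left, now facing East
  L: turn left, now facing North
  F4: move forward 2/4 (blocked), now at (x=1, y=3)
  L: turn left, now facing West
Final: (x=1, y=3), facing West

Answer: Final position: (x=1, y=3), facing West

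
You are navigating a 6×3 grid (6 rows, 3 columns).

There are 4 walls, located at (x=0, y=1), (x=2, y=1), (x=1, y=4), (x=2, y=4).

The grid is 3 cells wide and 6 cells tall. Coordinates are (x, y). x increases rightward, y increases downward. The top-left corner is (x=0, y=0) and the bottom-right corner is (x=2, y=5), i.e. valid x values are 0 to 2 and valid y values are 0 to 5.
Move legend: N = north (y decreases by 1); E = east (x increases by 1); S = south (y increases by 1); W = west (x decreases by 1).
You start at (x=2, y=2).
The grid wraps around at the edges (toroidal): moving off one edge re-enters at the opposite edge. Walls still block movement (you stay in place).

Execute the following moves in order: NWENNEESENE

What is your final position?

Start: (x=2, y=2)
  N (north): blocked, stay at (x=2, y=2)
  W (west): (x=2, y=2) -> (x=1, y=2)
  E (east): (x=1, y=2) -> (x=2, y=2)
  N (north): blocked, stay at (x=2, y=2)
  N (north): blocked, stay at (x=2, y=2)
  E (east): (x=2, y=2) -> (x=0, y=2)
  E (east): (x=0, y=2) -> (x=1, y=2)
  S (south): (x=1, y=2) -> (x=1, y=3)
  E (east): (x=1, y=3) -> (x=2, y=3)
  N (north): (x=2, y=3) -> (x=2, y=2)
  E (east): (x=2, y=2) -> (x=0, y=2)
Final: (x=0, y=2)

Answer: Final position: (x=0, y=2)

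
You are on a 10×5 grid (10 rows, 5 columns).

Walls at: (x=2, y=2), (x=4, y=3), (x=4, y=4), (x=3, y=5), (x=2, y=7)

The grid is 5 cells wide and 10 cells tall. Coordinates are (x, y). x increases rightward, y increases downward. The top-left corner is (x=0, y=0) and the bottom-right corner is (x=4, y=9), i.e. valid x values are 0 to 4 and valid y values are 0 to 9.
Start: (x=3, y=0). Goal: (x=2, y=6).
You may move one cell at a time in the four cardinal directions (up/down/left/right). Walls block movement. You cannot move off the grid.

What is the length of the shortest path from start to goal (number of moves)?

Answer: Shortest path length: 7

Derivation:
BFS from (x=3, y=0) until reaching (x=2, y=6):
  Distance 0: (x=3, y=0)
  Distance 1: (x=2, y=0), (x=4, y=0), (x=3, y=1)
  Distance 2: (x=1, y=0), (x=2, y=1), (x=4, y=1), (x=3, y=2)
  Distance 3: (x=0, y=0), (x=1, y=1), (x=4, y=2), (x=3, y=3)
  Distance 4: (x=0, y=1), (x=1, y=2), (x=2, y=3), (x=3, y=4)
  Distance 5: (x=0, y=2), (x=1, y=3), (x=2, y=4)
  Distance 6: (x=0, y=3), (x=1, y=4), (x=2, y=5)
  Distance 7: (x=0, y=4), (x=1, y=5), (x=2, y=6)  <- goal reached here
One shortest path (7 moves): (x=3, y=0) -> (x=3, y=1) -> (x=3, y=2) -> (x=3, y=3) -> (x=2, y=3) -> (x=2, y=4) -> (x=2, y=5) -> (x=2, y=6)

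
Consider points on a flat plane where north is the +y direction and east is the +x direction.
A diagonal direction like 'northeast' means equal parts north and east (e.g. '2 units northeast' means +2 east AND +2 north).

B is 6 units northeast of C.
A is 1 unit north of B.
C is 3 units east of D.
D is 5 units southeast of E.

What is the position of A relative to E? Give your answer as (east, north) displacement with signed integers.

Answer: A is at (east=14, north=2) relative to E.

Derivation:
Place E at the origin (east=0, north=0).
  D is 5 units southeast of E: delta (east=+5, north=-5); D at (east=5, north=-5).
  C is 3 units east of D: delta (east=+3, north=+0); C at (east=8, north=-5).
  B is 6 units northeast of C: delta (east=+6, north=+6); B at (east=14, north=1).
  A is 1 unit north of B: delta (east=+0, north=+1); A at (east=14, north=2).
Therefore A relative to E: (east=14, north=2).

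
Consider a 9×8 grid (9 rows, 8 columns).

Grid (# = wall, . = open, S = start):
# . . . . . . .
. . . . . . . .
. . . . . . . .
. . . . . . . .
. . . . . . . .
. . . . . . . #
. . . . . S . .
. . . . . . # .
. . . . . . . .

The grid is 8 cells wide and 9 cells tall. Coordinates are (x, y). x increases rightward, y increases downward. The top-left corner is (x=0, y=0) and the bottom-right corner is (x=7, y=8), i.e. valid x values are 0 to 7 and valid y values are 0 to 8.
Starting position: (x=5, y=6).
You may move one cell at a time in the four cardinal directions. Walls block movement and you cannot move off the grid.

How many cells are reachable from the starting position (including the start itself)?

Answer: Reachable cells: 69

Derivation:
BFS flood-fill from (x=5, y=6):
  Distance 0: (x=5, y=6)
  Distance 1: (x=5, y=5), (x=4, y=6), (x=6, y=6), (x=5, y=7)
  Distance 2: (x=5, y=4), (x=4, y=5), (x=6, y=5), (x=3, y=6), (x=7, y=6), (x=4, y=7), (x=5, y=8)
  Distance 3: (x=5, y=3), (x=4, y=4), (x=6, y=4), (x=3, y=5), (x=2, y=6), (x=3, y=7), (x=7, y=7), (x=4, y=8), (x=6, y=8)
  Distance 4: (x=5, y=2), (x=4, y=3), (x=6, y=3), (x=3, y=4), (x=7, y=4), (x=2, y=5), (x=1, y=6), (x=2, y=7), (x=3, y=8), (x=7, y=8)
  Distance 5: (x=5, y=1), (x=4, y=2), (x=6, y=2), (x=3, y=3), (x=7, y=3), (x=2, y=4), (x=1, y=5), (x=0, y=6), (x=1, y=7), (x=2, y=8)
  Distance 6: (x=5, y=0), (x=4, y=1), (x=6, y=1), (x=3, y=2), (x=7, y=2), (x=2, y=3), (x=1, y=4), (x=0, y=5), (x=0, y=7), (x=1, y=8)
  Distance 7: (x=4, y=0), (x=6, y=0), (x=3, y=1), (x=7, y=1), (x=2, y=2), (x=1, y=3), (x=0, y=4), (x=0, y=8)
  Distance 8: (x=3, y=0), (x=7, y=0), (x=2, y=1), (x=1, y=2), (x=0, y=3)
  Distance 9: (x=2, y=0), (x=1, y=1), (x=0, y=2)
  Distance 10: (x=1, y=0), (x=0, y=1)
Total reachable: 69 (grid has 69 open cells total)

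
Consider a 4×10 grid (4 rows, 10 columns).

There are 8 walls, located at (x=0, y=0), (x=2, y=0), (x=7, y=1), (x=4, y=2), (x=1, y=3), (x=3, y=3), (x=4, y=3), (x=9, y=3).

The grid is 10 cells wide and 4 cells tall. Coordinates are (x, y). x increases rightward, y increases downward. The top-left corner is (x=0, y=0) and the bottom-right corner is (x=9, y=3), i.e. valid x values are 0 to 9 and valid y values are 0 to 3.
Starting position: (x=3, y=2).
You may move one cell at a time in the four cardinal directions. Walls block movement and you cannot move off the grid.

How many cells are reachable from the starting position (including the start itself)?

Answer: Reachable cells: 32

Derivation:
BFS flood-fill from (x=3, y=2):
  Distance 0: (x=3, y=2)
  Distance 1: (x=3, y=1), (x=2, y=2)
  Distance 2: (x=3, y=0), (x=2, y=1), (x=4, y=1), (x=1, y=2), (x=2, y=3)
  Distance 3: (x=4, y=0), (x=1, y=1), (x=5, y=1), (x=0, y=2)
  Distance 4: (x=1, y=0), (x=5, y=0), (x=0, y=1), (x=6, y=1), (x=5, y=2), (x=0, y=3)
  Distance 5: (x=6, y=0), (x=6, y=2), (x=5, y=3)
  Distance 6: (x=7, y=0), (x=7, y=2), (x=6, y=3)
  Distance 7: (x=8, y=0), (x=8, y=2), (x=7, y=3)
  Distance 8: (x=9, y=0), (x=8, y=1), (x=9, y=2), (x=8, y=3)
  Distance 9: (x=9, y=1)
Total reachable: 32 (grid has 32 open cells total)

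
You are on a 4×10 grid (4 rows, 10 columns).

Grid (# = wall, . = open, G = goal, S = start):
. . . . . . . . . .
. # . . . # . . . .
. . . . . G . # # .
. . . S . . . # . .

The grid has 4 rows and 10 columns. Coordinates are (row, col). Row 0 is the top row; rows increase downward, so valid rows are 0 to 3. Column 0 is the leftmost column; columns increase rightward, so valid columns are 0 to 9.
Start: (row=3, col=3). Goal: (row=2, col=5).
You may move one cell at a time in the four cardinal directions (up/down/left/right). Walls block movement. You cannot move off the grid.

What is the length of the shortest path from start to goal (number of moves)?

BFS from (row=3, col=3) until reaching (row=2, col=5):
  Distance 0: (row=3, col=3)
  Distance 1: (row=2, col=3), (row=3, col=2), (row=3, col=4)
  Distance 2: (row=1, col=3), (row=2, col=2), (row=2, col=4), (row=3, col=1), (row=3, col=5)
  Distance 3: (row=0, col=3), (row=1, col=2), (row=1, col=4), (row=2, col=1), (row=2, col=5), (row=3, col=0), (row=3, col=6)  <- goal reached here
One shortest path (3 moves): (row=3, col=3) -> (row=3, col=4) -> (row=3, col=5) -> (row=2, col=5)

Answer: Shortest path length: 3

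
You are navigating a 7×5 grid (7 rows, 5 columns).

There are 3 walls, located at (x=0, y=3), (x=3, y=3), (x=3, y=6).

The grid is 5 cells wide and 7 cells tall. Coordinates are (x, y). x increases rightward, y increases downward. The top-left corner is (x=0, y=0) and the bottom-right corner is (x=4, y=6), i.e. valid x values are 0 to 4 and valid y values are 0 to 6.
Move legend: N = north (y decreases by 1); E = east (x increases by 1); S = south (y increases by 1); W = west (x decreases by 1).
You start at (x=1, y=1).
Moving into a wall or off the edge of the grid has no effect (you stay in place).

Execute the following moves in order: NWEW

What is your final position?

Answer: Final position: (x=0, y=0)

Derivation:
Start: (x=1, y=1)
  N (north): (x=1, y=1) -> (x=1, y=0)
  W (west): (x=1, y=0) -> (x=0, y=0)
  E (east): (x=0, y=0) -> (x=1, y=0)
  W (west): (x=1, y=0) -> (x=0, y=0)
Final: (x=0, y=0)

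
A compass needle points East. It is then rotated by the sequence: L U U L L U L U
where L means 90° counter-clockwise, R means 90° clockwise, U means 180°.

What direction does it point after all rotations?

Start: East
  L (left (90° counter-clockwise)) -> North
  U (U-turn (180°)) -> South
  U (U-turn (180°)) -> North
  L (left (90° counter-clockwise)) -> West
  L (left (90° counter-clockwise)) -> South
  U (U-turn (180°)) -> North
  L (left (90° counter-clockwise)) -> West
  U (U-turn (180°)) -> East
Final: East

Answer: Final heading: East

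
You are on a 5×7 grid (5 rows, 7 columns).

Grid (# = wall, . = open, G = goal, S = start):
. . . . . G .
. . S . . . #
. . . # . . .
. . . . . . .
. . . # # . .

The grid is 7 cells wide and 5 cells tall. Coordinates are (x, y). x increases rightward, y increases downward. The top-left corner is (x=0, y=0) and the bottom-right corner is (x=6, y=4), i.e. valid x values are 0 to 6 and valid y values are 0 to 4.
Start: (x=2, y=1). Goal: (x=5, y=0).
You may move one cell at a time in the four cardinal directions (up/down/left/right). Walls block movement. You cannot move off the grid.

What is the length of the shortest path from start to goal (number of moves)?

Answer: Shortest path length: 4

Derivation:
BFS from (x=2, y=1) until reaching (x=5, y=0):
  Distance 0: (x=2, y=1)
  Distance 1: (x=2, y=0), (x=1, y=1), (x=3, y=1), (x=2, y=2)
  Distance 2: (x=1, y=0), (x=3, y=0), (x=0, y=1), (x=4, y=1), (x=1, y=2), (x=2, y=3)
  Distance 3: (x=0, y=0), (x=4, y=0), (x=5, y=1), (x=0, y=2), (x=4, y=2), (x=1, y=3), (x=3, y=3), (x=2, y=4)
  Distance 4: (x=5, y=0), (x=5, y=2), (x=0, y=3), (x=4, y=3), (x=1, y=4)  <- goal reached here
One shortest path (4 moves): (x=2, y=1) -> (x=3, y=1) -> (x=4, y=1) -> (x=5, y=1) -> (x=5, y=0)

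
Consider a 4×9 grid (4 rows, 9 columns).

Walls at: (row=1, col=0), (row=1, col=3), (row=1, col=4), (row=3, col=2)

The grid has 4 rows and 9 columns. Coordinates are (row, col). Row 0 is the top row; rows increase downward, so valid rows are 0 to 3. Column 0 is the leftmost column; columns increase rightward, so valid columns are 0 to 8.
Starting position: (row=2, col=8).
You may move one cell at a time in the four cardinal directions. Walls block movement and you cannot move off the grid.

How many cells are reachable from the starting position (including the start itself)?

Answer: Reachable cells: 32

Derivation:
BFS flood-fill from (row=2, col=8):
  Distance 0: (row=2, col=8)
  Distance 1: (row=1, col=8), (row=2, col=7), (row=3, col=8)
  Distance 2: (row=0, col=8), (row=1, col=7), (row=2, col=6), (row=3, col=7)
  Distance 3: (row=0, col=7), (row=1, col=6), (row=2, col=5), (row=3, col=6)
  Distance 4: (row=0, col=6), (row=1, col=5), (row=2, col=4), (row=3, col=5)
  Distance 5: (row=0, col=5), (row=2, col=3), (row=3, col=4)
  Distance 6: (row=0, col=4), (row=2, col=2), (row=3, col=3)
  Distance 7: (row=0, col=3), (row=1, col=2), (row=2, col=1)
  Distance 8: (row=0, col=2), (row=1, col=1), (row=2, col=0), (row=3, col=1)
  Distance 9: (row=0, col=1), (row=3, col=0)
  Distance 10: (row=0, col=0)
Total reachable: 32 (grid has 32 open cells total)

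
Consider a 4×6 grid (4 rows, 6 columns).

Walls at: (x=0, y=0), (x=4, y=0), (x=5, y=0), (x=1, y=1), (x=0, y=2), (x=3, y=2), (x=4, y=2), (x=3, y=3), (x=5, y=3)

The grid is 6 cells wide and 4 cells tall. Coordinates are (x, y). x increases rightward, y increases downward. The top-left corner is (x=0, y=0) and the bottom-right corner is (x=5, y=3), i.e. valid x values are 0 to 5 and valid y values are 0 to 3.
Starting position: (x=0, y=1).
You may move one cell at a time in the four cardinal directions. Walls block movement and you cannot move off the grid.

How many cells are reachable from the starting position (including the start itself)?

BFS flood-fill from (x=0, y=1):
  Distance 0: (x=0, y=1)
Total reachable: 1 (grid has 15 open cells total)

Answer: Reachable cells: 1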